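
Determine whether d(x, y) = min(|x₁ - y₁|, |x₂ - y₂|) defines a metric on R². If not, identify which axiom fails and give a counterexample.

No. d fails identity of indiscernibles: take x = (0, 0) and y = (0, 1). Then d(x,y) = min(|0 - 0|, |0 - 1|) = min(0, 1) = 0, yet x ≠ y.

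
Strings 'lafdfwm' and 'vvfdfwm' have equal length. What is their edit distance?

Let D[i][j] be the edit distance between the first i characters of 'lafdfwm' and the first j characters of 'vvfdfwm', with D[i][0] = i, D[0][j] = j, and D[i][j] = D[i-1][j-1] if the characters match, else 1 + min(D[i-1][j], D[i][j-1], D[i-1][j-1]). Filling the table (rows: prefixes of 'lafdfwm', columns: prefixes of 'vvfdfwm'):
     ε  v  v  f  d  f  w  m
  ε  0  1  2  3  4  5  6  7
  l  1  1  2  3  4  5  6  7
  a  2  2  2  3  4  5  6  7
  f  3  3  3  2  3  4  5  6
  d  4  4  4  3  2  3  4  5
  f  5  5  5  4  3  2  3  4
  w  6  6  6  5  4  3  2  3
  m  7  7  7  6  5  4  3  2
The bottom-right entry gives D[7][7] = 2, so no sequence of fewer than 2 edits works. Backtracking through the table gives one optimal edit sequence (2 edits):
  lafdfwm → vafdfwm (sub l→v @1)
  vafdfwm → vvfdfwm (sub a→v @2)
Edit distance = 2.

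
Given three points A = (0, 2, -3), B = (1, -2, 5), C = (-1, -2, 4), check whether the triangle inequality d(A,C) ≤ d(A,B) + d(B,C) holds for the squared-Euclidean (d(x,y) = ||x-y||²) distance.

d(A,B) = 1² + 4² + 8² = 81, d(B,C) = 2² + 0² + 1² = 5, d(A,C) = 1² + 4² + 7² = 66.
d(A,C) = 66 ≤ 81 + 5 = 86. Triangle inequality is satisfied.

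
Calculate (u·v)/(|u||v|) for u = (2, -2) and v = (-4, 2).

With u = (2, -2), v = (-4, 2):
u·v = 2·(-4) + (-2)·2 = (-8) + (-4) = -12.
|u| = √(2² + (-2)²) = √8, |v| = √((-4)² + 2²) = √20, so |u||v| = √(8·20) = √160.
cos θ = (u·v)/(|u||v|) = -12/√160 ≈ -0.9487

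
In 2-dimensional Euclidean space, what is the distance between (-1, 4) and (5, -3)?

√(Σ(x_i - y_i)²) = √((-1 - 5)² + (4 - (-3))²)
= √((-6)² + 7²) = √(36 + 49) = √85 ≈ 9.2195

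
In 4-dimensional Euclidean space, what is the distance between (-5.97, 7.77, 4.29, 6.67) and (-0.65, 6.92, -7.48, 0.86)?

√(Σ(x_i - y_i)²) = √((-5.97 - (-0.65))² + (7.77 - 6.92)² + (4.29 - (-7.48))² + (6.67 - 0.86)²)
= √((-5.32)² + 0.85² + 11.77² + 5.81²) = √(28.3024 + 0.7225 + 138.5329 + 33.7561) = √201.3139 ≈ 14.1885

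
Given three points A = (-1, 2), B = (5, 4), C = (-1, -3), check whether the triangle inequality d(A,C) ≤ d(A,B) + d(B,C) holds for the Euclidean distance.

d(A,B) = √(6² + 2²) = √40 ≈ 6.3246, d(B,C) = √(6² + 7²) = √85 ≈ 9.2195, d(A,C) = √(0² + 5²) = √25 = 5.
d(A,C) = 5 ≤ 6.3246 + 9.2195 = 15.5441. Triangle inequality is satisfied.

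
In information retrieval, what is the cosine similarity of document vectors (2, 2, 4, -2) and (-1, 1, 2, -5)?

With u = (2, 2, 4, -2), v = (-1, 1, 2, -5):
u·v = 2·(-1) + 2·1 + 4·2 + (-2)·(-5) = (-2) + 2 + 8 + 10 = 18.
|u| = √(2² + 2² + 4² + (-2)²) = √28, |v| = √((-1)² + 1² + 2² + (-5)²) = √31, so |u||v| = √(28·31) = √868.
cos θ = (u·v)/(|u||v|) = 18/√868 ≈ 0.611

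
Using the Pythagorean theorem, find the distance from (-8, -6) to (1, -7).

√(Σ(x_i - y_i)²) = √((-8 - 1)² + (-6 - (-7))²)
= √((-9)² + 1²) = √(81 + 1) = √82 ≈ 9.0554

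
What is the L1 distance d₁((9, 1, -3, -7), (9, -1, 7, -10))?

Σ|x_i - y_i| = |9 - 9| + |1 - (-1)| + |-3 - 7| + |-7 - (-10)| = 0 + 2 + 10 + 3 = 15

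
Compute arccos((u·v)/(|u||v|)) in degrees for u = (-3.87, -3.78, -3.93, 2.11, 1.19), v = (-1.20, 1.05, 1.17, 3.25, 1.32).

With u = (-3.87, -3.78, -3.93, 2.11, 1.19), v = (-1.20, 1.05, 1.17, 3.25, 1.32):
u·v = (-3.87)·(-1.2) + (-3.78)·1.05 + (-3.93)·1.17 + 2.11·3.25 + 1.19·1.32 = 4.644 + (-3.969) + (-4.5981) + 6.8575 + 1.5708 = 4.5052.
|u| = √((-3.87)² + (-3.78)² + (-3.93)² + 2.11² + 1.19²) = √(14.9769 + 14.2884 + 15.4449 + 4.4521 + 1.4161) = √50.5784, |v| = √((-1.2)² + 1.05² + 1.17² + 3.25² + 1.32²) = √(1.44 + 1.1025 + 1.3689 + 10.5625 + 1.7424) = √16.2163.
cos θ = (u·v)/(|u||v|) = 4.5052/(√50.5784·√16.2163) ≈ 0.15731
θ = arccos(0.15731) ≈ 80.95°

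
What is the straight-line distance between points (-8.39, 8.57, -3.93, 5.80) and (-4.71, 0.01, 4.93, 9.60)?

√(Σ(x_i - y_i)²) = √((-8.39 - (-4.71))² + (8.57 - 0.01)² + (-3.93 - 4.93)² + (5.8 - 9.6)²)
= √((-3.68)² + 8.56² + (-8.86)² + (-3.8)²) = √(13.5424 + 73.2736 + 78.4996 + 14.44) = √179.7556 ≈ 13.4073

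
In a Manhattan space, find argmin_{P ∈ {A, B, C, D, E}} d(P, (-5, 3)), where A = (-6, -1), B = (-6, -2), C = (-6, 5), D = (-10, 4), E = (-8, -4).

Distances: d(A) = 5, d(B) = 6, d(C) = 3, d(D) = 6, d(E) = 10. Nearest: C = (-6, 5) with distance 3.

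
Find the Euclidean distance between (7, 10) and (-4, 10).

√(Σ(x_i - y_i)²) = √((7 - (-4))² + (10 - 10)²)
= √(11² + 0²) = √(121 + 0) = √121 = 11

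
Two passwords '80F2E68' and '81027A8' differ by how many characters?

Differing positions: 2, 3, 5, 6. Hamming distance = 4.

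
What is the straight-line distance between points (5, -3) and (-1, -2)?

√(Σ(x_i - y_i)²) = √((5 - (-1))² + (-3 - (-2))²)
= √(6² + (-1)²) = √(36 + 1) = √37 ≈ 6.0828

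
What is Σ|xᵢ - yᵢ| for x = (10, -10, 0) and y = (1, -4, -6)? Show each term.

Σ|x_i - y_i| = |10 - 1| + |-10 - (-4)| + |0 - (-6)| = 9 + 6 + 6 = 21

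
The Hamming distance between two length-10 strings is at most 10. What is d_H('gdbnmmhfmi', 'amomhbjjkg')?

Differing positions: 1, 2, 3, 4, 5, 6, 7, 8, 9, 10. Hamming distance = 10. The maximum possible Hamming distance for length-10 strings is 10, so d_H/10 = 10/10 = 1.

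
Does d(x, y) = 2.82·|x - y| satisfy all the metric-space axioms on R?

Yes. Since |x - y| is a metric on R and 2.82 > 0, the positive scalar multiple 2.82·|x - y| is also a metric: scaling by a positive constant preserves non-negativity, identity (d=0 ⟺ |x-y|=0 ⟺ x=y), symmetry, and the triangle inequality.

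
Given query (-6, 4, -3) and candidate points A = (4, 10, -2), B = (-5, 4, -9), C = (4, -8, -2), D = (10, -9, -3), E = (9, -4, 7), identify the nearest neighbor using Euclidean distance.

Distances: d(A) ≈ 11.7047, d(B) ≈ 6.0828, d(C) ≈ 15.6525, d(D) ≈ 20.6155, d(E) ≈ 19.7231. Nearest: B = (-5, 4, -9) with distance 6.0828.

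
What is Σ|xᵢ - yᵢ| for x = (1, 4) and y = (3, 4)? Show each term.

Σ|x_i - y_i| = |1 - 3| + |4 - 4| = 2 + 0 = 2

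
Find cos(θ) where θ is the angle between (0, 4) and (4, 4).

With u = (0, 4), v = (4, 4):
u·v = 0·4 + 4·4 = 0 + 16 = 16.
|u| = √(0² + 4²) = √16, |v| = √(4² + 4²) = √32, so |u||v| = √(16·32) = √512.
cos θ = (u·v)/(|u||v|) = 16/√512 ≈ 0.7071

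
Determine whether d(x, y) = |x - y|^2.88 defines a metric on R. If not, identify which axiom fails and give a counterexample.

No. d(x,y) = |x-y|^2.88 fails the triangle inequality since p = 2.88 > 1. Counterexample: x = 3, y = 13, z = 22. d(x,z) = |3 - 22|^2.88 = 19^2.88 ≈ 4817.3741, but d(x,y) + d(y,z) = 10^2.88 + 9^2.88 ≈ 758.5776 + 560.0392 = 1318.6168. Since 4817.3741 > 1318.6168, the triangle inequality is violated.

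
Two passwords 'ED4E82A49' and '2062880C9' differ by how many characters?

Differing positions: 1, 2, 3, 4, 6, 7, 8. Hamming distance = 7.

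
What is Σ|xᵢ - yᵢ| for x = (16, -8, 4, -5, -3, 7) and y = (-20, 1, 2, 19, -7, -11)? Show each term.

Σ|x_i - y_i| = |16 - (-20)| + |-8 - 1| + |4 - 2| + |-5 - 19| + |-3 - (-7)| + |7 - (-11)| = 36 + 9 + 2 + 24 + 4 + 18 = 93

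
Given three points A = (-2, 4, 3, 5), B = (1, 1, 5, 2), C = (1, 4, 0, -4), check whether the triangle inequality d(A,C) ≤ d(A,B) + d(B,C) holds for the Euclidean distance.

d(A,B) = √(3² + 3² + 2² + 3²) = √31 ≈ 5.5678, d(B,C) = √(0² + 3² + 5² + 6²) = √70 ≈ 8.3666, d(A,C) = √(3² + 0² + 3² + 9²) = √99 ≈ 9.9499.
d(A,C) ≈ 9.9499 ≤ 5.5678 + 8.3666 = 13.9344. Triangle inequality is satisfied.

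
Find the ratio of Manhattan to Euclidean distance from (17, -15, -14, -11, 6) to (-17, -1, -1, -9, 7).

L1 = |17 - (-17)| + |-15 - (-1)| + |-14 - (-1)| + |-11 - (-9)| + |6 - 7| = 34 + 14 + 13 + 2 + 1 = 64
L2 = √(34² + 14² + 13² + 2² + 1²) = √1526 ≈ 39.064
L1 ≥ L2 always (equality iff movement is along one axis); L1 > L2 here.
Ratio L1/L2 = 64/√1526 ≈ 1.6383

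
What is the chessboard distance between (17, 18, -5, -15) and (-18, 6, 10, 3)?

max(|x_i - y_i|) = max(|17 - (-18)|, |18 - 6|, |-5 - 10|, |-15 - 3|) = max(35, 12, 15, 18) = 35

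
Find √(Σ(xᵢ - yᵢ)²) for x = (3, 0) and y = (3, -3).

√(Σ(x_i - y_i)²) = √((3 - 3)² + (0 - (-3))²)
= √(0² + 3²) = √(0 + 9) = √9 = 3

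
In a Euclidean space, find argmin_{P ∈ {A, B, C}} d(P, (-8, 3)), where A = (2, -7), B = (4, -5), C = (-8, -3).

Distances: d(A) ≈ 14.1421, d(B) ≈ 14.4222, d(C) = 6. Nearest: C = (-8, -3) with distance 6.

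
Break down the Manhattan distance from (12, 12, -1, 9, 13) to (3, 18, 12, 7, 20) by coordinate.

Σ|x_i - y_i| = |12 - 3| + |12 - 18| + |-1 - 12| + |9 - 7| + |13 - 20| = 9 + 6 + 13 + 2 + 7 = 37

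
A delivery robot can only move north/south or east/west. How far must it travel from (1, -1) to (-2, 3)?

Σ|x_i - y_i| = |1 - (-2)| + |-1 - 3| = 3 + 4 = 7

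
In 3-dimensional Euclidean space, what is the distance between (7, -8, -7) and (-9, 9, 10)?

√(Σ(x_i - y_i)²) = √((7 - (-9))² + (-8 - 9)² + (-7 - 10)²)
= √(16² + (-17)² + (-17)²) = √(256 + 289 + 289) = √834 ≈ 28.8791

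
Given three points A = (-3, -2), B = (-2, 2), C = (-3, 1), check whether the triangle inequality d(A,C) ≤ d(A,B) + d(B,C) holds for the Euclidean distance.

d(A,B) = √(1² + 4²) = √17 ≈ 4.1231, d(B,C) = √(1² + 1²) = √2 ≈ 1.4142, d(A,C) = √(0² + 3²) = √9 = 3.
d(A,C) = 3 ≤ 4.1231 + 1.4142 = 5.5373. Triangle inequality is satisfied.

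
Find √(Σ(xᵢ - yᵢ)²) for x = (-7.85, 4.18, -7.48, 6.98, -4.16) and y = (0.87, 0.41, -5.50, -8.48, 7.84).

√(Σ(x_i - y_i)²) = √((-7.85 - 0.87)² + (4.18 - 0.41)² + (-7.48 - (-5.5))² + (6.98 - (-8.48))² + (-4.16 - 7.84)²)
= √((-8.72)² + 3.77² + (-1.98)² + 15.46² + (-12)²) = √(76.0384 + 14.2129 + 3.9204 + 239.0116 + 144) = √477.1833 ≈ 21.8445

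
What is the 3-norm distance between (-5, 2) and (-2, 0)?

(Σ|x_i - y_i|^3)^(1/3) = (|-5 - (-2)|^3 + |2 - 0|^3)^(1/3)
= (3^3 + 2^3)^(1/3) = (27 + 8)^(1/3) = (35)^(1/3) ≈ 3.2711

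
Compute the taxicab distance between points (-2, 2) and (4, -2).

Σ|x_i - y_i| = |-2 - 4| + |2 - (-2)| = 6 + 4 = 10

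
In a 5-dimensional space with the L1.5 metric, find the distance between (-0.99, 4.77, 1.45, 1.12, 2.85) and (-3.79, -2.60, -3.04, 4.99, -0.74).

(Σ|x_i - y_i|^1.5)^(1/1.5) = (|-0.99 - (-3.79)|^1.5 + |4.77 - (-2.6)|^1.5 + |1.45 - (-3.04)|^1.5 + |1.12 - 4.99|^1.5 + |2.85 - (-0.74)|^1.5)^(1/1.5)
= (2.8^1.5 + 7.37^1.5 + 4.49^1.5 + 3.87^1.5 + 3.59^1.5)^(1/1.5) ≈ (4.6853 + 20.0079 + 9.5141 + 7.6132 + 6.8021)^(1/1.5) = (48.6226)^(1/1.5) ≈ 13.3217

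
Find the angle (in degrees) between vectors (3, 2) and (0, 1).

With u = (3, 2), v = (0, 1):
u·v = 3·0 + 2·1 = 0 + 2 = 2.
|u| = √(3² + 2²) = √13, |v| = √(0² + 1²) = √1, so |u||v| = √(13·1) = √13.
cos θ = (u·v)/(|u||v|) = 2/√13 ≈ 0.5547
θ = arccos(0.5547) ≈ 56.31°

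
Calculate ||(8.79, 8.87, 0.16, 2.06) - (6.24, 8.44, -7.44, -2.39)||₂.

√(Σ(x_i - y_i)²) = √((8.79 - 6.24)² + (8.87 - 8.44)² + (0.16 - (-7.44))² + (2.06 - (-2.39))²)
= √(2.55² + 0.43² + 7.6² + 4.45²) = √(6.5025 + 0.1849 + 57.76 + 19.8025) = √84.2499 ≈ 9.1788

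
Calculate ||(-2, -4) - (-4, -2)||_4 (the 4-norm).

(Σ|x_i - y_i|^4)^(1/4) = (|-2 - (-4)|^4 + |-4 - (-2)|^4)^(1/4)
= (2^4 + 2^4)^(1/4) = (16 + 16)^(1/4) = (32)^(1/4) ≈ 2.3784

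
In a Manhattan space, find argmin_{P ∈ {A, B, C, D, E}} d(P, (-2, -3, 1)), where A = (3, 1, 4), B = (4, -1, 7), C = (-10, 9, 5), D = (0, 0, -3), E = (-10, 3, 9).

Distances: d(A) = 12, d(B) = 14, d(C) = 24, d(D) = 9, d(E) = 22. Nearest: D = (0, 0, -3) with distance 9.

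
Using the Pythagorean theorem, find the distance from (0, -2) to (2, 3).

√(Σ(x_i - y_i)²) = √((0 - 2)² + (-2 - 3)²)
= √((-2)² + (-5)²) = √(4 + 25) = √29 ≈ 5.3852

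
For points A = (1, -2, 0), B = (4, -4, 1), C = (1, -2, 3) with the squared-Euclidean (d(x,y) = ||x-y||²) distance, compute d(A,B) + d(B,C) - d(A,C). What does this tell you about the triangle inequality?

d(A,B) = 3² + 2² + 1² = 14, d(B,C) = 3² + 2² + 2² = 17, d(A,C) = 0² + 0² + 3² = 9.
d(A,B) + d(B,C) - d(A,C) = 14 + 17 - 9 = 31 - 9 = 22. This is ≥ 0, so the triangle inequality holds for these points.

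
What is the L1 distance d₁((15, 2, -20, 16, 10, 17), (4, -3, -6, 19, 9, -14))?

Σ|x_i - y_i| = |15 - 4| + |2 - (-3)| + |-20 - (-6)| + |16 - 19| + |10 - 9| + |17 - (-14)| = 11 + 5 + 14 + 3 + 1 + 31 = 65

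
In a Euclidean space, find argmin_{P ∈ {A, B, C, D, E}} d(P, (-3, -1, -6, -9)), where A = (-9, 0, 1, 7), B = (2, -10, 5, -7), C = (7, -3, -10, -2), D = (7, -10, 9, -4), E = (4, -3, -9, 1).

Distances: d(A) ≈ 18.4932, d(B) ≈ 15.1987, d(C) = 13, d(D) ≈ 20.7605, d(E) ≈ 12.7279. Nearest: E = (4, -3, -9, 1) with distance 12.7279.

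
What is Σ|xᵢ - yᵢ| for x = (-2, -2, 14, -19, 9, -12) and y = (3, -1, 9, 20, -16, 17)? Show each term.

Σ|x_i - y_i| = |-2 - 3| + |-2 - (-1)| + |14 - 9| + |-19 - 20| + |9 - (-16)| + |-12 - 17| = 5 + 1 + 5 + 39 + 25 + 29 = 104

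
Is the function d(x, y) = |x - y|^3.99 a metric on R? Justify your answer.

No. d(x,y) = |x-y|^3.99 fails the triangle inequality since p = 3.99 > 1. Counterexample: x = -1, y = 2, z = 7. d(x,z) = |-1 - 7|^3.99 = 8^3.99 ≈ 4011.7055, but d(x,y) + d(y,z) = 3^3.99 + 5^3.99 ≈ 80.115 + 615.0215 = 695.1365. Since 4011.7055 > 695.1365, the triangle inequality is violated.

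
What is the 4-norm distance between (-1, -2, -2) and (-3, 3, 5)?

(Σ|x_i - y_i|^4)^(1/4) = (|-1 - (-3)|^4 + |-2 - 3|^4 + |-2 - 5|^4)^(1/4)
= (2^4 + 5^4 + 7^4)^(1/4) = (16 + 625 + 2401)^(1/4) = (3042)^(1/4) ≈ 7.4266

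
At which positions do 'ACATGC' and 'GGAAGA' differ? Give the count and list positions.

Differing positions: 1, 2, 4, 6. Hamming distance = 4.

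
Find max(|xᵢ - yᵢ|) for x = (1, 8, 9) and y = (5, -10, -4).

max(|x_i - y_i|) = max(|1 - 5|, |8 - (-10)|, |9 - (-4)|) = max(4, 18, 13) = 18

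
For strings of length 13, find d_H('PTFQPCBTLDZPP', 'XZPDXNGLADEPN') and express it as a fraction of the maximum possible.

Differing positions: 1, 2, 3, 4, 5, 6, 7, 8, 9, 11, 13. Hamming distance = 11. The maximum possible Hamming distance for length-13 strings is 13, so d_H/13 = 11/13 ≈ 0.8462.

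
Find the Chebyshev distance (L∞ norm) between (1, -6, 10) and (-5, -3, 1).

max(|x_i - y_i|) = max(|1 - (-5)|, |-6 - (-3)|, |10 - 1|) = max(6, 3, 9) = 9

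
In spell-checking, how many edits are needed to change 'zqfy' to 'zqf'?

Let D[i][j] be the edit distance between the first i characters of 'zqfy' and the first j characters of 'zqf', with D[i][0] = i, D[0][j] = j, and D[i][j] = D[i-1][j-1] if the characters match, else 1 + min(D[i-1][j], D[i][j-1], D[i-1][j-1]). Filling the table (rows: prefixes of 'zqfy', columns: prefixes of 'zqf'):
     ε  z  q  f
  ε  0  1  2  3
  z  1  0  1  2
  q  2  1  0  1
  f  3  2  1  0
  y  4  3  2  1
The bottom-right entry gives D[4][3] = 1, so no sequence of fewer than 1 edit works. Backtracking through the table gives one optimal edit sequence (1 edit):
  zqfy → zqf (del y @4)
Edit distance = 1.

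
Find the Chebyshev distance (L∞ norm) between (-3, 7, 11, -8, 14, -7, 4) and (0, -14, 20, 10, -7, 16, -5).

max(|x_i - y_i|) = max(|-3 - 0|, |7 - (-14)|, |11 - 20|, |-8 - 10|, |14 - (-7)|, |-7 - 16|, |4 - (-5)|) = max(3, 21, 9, 18, 21, 23, 9) = 23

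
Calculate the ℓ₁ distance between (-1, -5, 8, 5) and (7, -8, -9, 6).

Σ|x_i - y_i| = |-1 - 7| + |-5 - (-8)| + |8 - (-9)| + |5 - 6| = 8 + 3 + 17 + 1 = 29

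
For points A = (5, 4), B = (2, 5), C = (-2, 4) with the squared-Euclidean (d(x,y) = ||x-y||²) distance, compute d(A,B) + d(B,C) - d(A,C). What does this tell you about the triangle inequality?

d(A,B) = 3² + 1² = 10, d(B,C) = 4² + 1² = 17, d(A,C) = 7² + 0² = 49.
d(A,B) + d(B,C) - d(A,C) = 10 + 17 - 49 = 27 - 49 = -22. This is < 0, so the triangle inequality FAILS for these points (squared-Euclidean is not a metric).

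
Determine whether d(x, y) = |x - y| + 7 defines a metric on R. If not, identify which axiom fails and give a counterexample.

No. d fails identity of indiscernibles (specifically d(x,x) = 0): d(-3, -3) = |-3 - (-3)| + 7 = 0 + 7 = 7 ≠ 0.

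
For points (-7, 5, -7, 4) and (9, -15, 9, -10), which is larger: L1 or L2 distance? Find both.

L1 = |-7 - 9| + |5 - (-15)| + |-7 - 9| + |4 - (-10)| = 16 + 20 + 16 + 14 = 66
L2 = √(16² + 20² + 16² + 14²) = √1108 ≈ 33.2866
L1 ≥ L2 always (equality iff movement is along one axis); L1 > L2 here.
Ratio L1/L2 = 66/√1108 ≈ 1.9828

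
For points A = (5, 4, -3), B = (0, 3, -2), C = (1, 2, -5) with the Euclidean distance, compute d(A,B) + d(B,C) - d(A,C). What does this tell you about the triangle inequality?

d(A,B) = √(5² + 1² + 1²) = √27 ≈ 5.1962, d(B,C) = √(1² + 1² + 3²) = √11 ≈ 3.3166, d(A,C) = √(4² + 2² + 2²) = √24 ≈ 4.899.
d(A,B) + d(B,C) - d(A,C) = 5.1962 + 3.3166 - 4.899 = 8.5128 - 4.899 = 3.6138 (to 4 decimal places). This is ≥ 0, so the triangle inequality holds for these points.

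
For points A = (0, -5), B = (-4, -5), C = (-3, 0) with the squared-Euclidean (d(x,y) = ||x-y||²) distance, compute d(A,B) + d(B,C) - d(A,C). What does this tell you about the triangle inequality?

d(A,B) = 4² + 0² = 16, d(B,C) = 1² + 5² = 26, d(A,C) = 3² + 5² = 34.
d(A,B) + d(B,C) - d(A,C) = 16 + 26 - 34 = 42 - 34 = 8. This is ≥ 0, so the triangle inequality holds for these points.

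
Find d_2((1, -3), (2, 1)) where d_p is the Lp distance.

(Σ|x_i - y_i|^2)^(1/2) = (|1 - 2|^2 + |-3 - 1|^2)^(1/2)
= (1^2 + 4^2)^(1/2) = (1 + 16)^(1/2) = (17)^(1/2) ≈ 4.1231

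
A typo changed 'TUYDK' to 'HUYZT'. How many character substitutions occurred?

Differing positions: 1, 4, 5. Hamming distance = 3.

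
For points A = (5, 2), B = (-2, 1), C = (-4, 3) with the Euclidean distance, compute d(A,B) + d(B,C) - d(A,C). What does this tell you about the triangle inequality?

d(A,B) = √(7² + 1²) = √50 ≈ 7.0711, d(B,C) = √(2² + 2²) = √8 ≈ 2.8284, d(A,C) = √(9² + 1²) = √82 ≈ 9.0554.
d(A,B) + d(B,C) - d(A,C) = 7.0711 + 2.8284 - 9.0554 = 9.8995 - 9.0554 = 0.8441 (to 4 decimal places). This is ≥ 0, so the triangle inequality holds for these points.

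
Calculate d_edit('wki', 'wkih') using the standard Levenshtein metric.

Let D[i][j] be the edit distance between the first i characters of 'wki' and the first j characters of 'wkih', with D[i][0] = i, D[0][j] = j, and D[i][j] = D[i-1][j-1] if the characters match, else 1 + min(D[i-1][j], D[i][j-1], D[i-1][j-1]). Filling the table (rows: prefixes of 'wki', columns: prefixes of 'wkih'):
     ε  w  k  i  h
  ε  0  1  2  3  4
  w  1  0  1  2  3
  k  2  1  0  1  2
  i  3  2  1  0  1
The bottom-right entry gives D[3][4] = 1, so no sequence of fewer than 1 edit works. Backtracking through the table gives one optimal edit sequence (1 edit):
  wki → wkih (ins h @4)
Edit distance = 1.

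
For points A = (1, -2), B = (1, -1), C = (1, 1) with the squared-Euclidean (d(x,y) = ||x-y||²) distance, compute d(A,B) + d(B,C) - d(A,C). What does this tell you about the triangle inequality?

d(A,B) = 0² + 1² = 1, d(B,C) = 0² + 2² = 4, d(A,C) = 0² + 3² = 9.
d(A,B) + d(B,C) - d(A,C) = 1 + 4 - 9 = 5 - 9 = -4. This is < 0, so the triangle inequality FAILS for these points (squared-Euclidean is not a metric).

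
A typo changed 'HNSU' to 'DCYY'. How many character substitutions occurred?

Differing positions: 1, 2, 3, 4. Hamming distance = 4.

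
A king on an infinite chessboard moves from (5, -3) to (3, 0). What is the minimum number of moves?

max(|x_i - y_i|) = max(|5 - 3|, |-3 - 0|) = max(2, 3) = 3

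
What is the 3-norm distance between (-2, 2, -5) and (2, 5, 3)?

(Σ|x_i - y_i|^3)^(1/3) = (|-2 - 2|^3 + |2 - 5|^3 + |-5 - 3|^3)^(1/3)
= (4^3 + 3^3 + 8^3)^(1/3) = (64 + 27 + 512)^(1/3) = (603)^(1/3) ≈ 8.4484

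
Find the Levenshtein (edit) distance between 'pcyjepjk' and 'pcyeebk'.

Let D[i][j] be the edit distance between the first i characters of 'pcyjepjk' and the first j characters of 'pcyeebk', with D[i][0] = i, D[0][j] = j, and D[i][j] = D[i-1][j-1] if the characters match, else 1 + min(D[i-1][j], D[i][j-1], D[i-1][j-1]). Filling the table (rows: prefixes of 'pcyjepjk', columns: prefixes of 'pcyeebk'):
     ε  p  c  y  e  e  b  k
  ε  0  1  2  3  4  5  6  7
  p  1  0  1  2  3  4  5  6
  c  2  1  0  1  2  3  4  5
  y  3  2  1  0  1  2  3  4
  j  4  3  2  1  1  2  3  4
  e  5  4  3  2  1  1  2  3
  p  6  5  4  3  2  2  2  3
  j  7  6  5  4  3  3  3  3
  k  8  7  6  5  4  4  4  3
The bottom-right entry gives D[8][7] = 3, so no sequence of fewer than 3 edits works. Backtracking through the table gives one optimal edit sequence (3 edits):
  pcyjepjk → pcyepjk (del j @4)
  pcyepjk → pcyeejk (sub p→e @5)
  pcyeejk → pcyeebk (sub j→b @6)
Edit distance = 3.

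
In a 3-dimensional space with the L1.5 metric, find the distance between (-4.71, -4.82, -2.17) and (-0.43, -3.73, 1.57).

(Σ|x_i - y_i|^1.5)^(1/1.5) = (|-4.71 - (-0.43)|^1.5 + |-4.82 - (-3.73)|^1.5 + |-2.17 - 1.57|^1.5)^(1/1.5)
= (4.28^1.5 + 1.09^1.5 + 3.74^1.5)^(1/1.5) ≈ (8.8545 + 1.138 + 7.2328)^(1/1.5) = (17.2253)^(1/1.5) ≈ 6.6698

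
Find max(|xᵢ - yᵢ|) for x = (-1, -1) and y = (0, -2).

max(|x_i - y_i|) = max(|-1 - 0|, |-1 - (-2)|) = max(1, 1) = 1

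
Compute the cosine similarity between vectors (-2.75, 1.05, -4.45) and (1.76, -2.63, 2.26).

With u = (-2.75, 1.05, -4.45), v = (1.76, -2.63, 2.26):
u·v = (-2.75)·1.76 + 1.05·(-2.63) + (-4.45)·2.26 = (-4.84) + (-2.7615) + (-10.057) = -17.6585.
|u| = √((-2.75)² + 1.05² + (-4.45)²) = √(7.5625 + 1.1025 + 19.8025) = √28.4675, |v| = √(1.76² + (-2.63)² + 2.26²) = √(3.0976 + 6.9169 + 5.1076) = √15.1221.
cos θ = (u·v)/(|u||v|) = -17.6585/(√28.4675·√15.1221) ≈ -0.8511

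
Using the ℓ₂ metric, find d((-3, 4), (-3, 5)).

√(Σ(x_i - y_i)²) = √((-3 - (-3))² + (4 - 5)²)
= √(0² + (-1)²) = √(0 + 1) = √1 = 1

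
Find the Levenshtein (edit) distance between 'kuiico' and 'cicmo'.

Let D[i][j] be the edit distance between the first i characters of 'kuiico' and the first j characters of 'cicmo', with D[i][0] = i, D[0][j] = j, and D[i][j] = D[i-1][j-1] if the characters match, else 1 + min(D[i-1][j], D[i][j-1], D[i-1][j-1]). Filling the table (rows: prefixes of 'kuiico', columns: prefixes of 'cicmo'):
     ε  c  i  c  m  o
  ε  0  1  2  3  4  5
  k  1  1  2  3  4  5
  u  2  2  2  3  4  5
  i  3  3  2  3  4  5
  i  4  4  3  3  4  5
  c  5  4  4  3  4  5
  o  6  5  5  4  4  4
The bottom-right entry gives D[6][5] = 4, so no sequence of fewer than 4 edits works. Backtracking through the table gives one optimal edit sequence (4 edits):
  kuiico → uiico (del k @1)
  uiico → ciico (sub u→c @1)
  ciico → cicco (sub i→c @3)
  cicco → cicmo (sub c→m @4)
Edit distance = 4.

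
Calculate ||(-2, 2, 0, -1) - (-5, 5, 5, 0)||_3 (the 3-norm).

(Σ|x_i - y_i|^3)^(1/3) = (|-2 - (-5)|^3 + |2 - 5|^3 + |0 - 5|^3 + |-1 - 0|^3)^(1/3)
= (3^3 + 3^3 + 5^3 + 1^3)^(1/3) = (27 + 27 + 125 + 1)^(1/3) = (180)^(1/3) ≈ 5.6462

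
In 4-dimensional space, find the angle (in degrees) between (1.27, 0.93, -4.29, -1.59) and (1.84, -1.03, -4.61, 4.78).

With u = (1.27, 0.93, -4.29, -1.59), v = (1.84, -1.03, -4.61, 4.78):
u·v = 1.27·1.84 + 0.93·(-1.03) + (-4.29)·(-4.61) + (-1.59)·4.78 = 2.3368 + (-0.9579) + 19.7769 + (-7.6002) = 13.5556.
|u| = √(1.27² + 0.93² + (-4.29)² + (-1.59)²) = √(1.6129 + 0.8649 + 18.4041 + 2.5281) = √23.41, |v| = √(1.84² + (-1.03)² + (-4.61)² + 4.78²) = √(3.3856 + 1.0609 + 21.2521 + 22.8484) = √48.547.
cos θ = (u·v)/(|u||v|) = 13.5556/(√23.41·√48.547) ≈ 0.402103
θ = arccos(0.402103) ≈ 66.29°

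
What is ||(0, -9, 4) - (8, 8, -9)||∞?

max(|x_i - y_i|) = max(|0 - 8|, |-9 - 8|, |4 - (-9)|) = max(8, 17, 13) = 17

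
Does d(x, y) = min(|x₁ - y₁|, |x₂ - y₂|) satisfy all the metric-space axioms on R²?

No. d fails identity of indiscernibles: take x = (1, 0) and y = (1, 4). Then d(x,y) = min(|1 - 1|, |0 - 4|) = min(0, 4) = 0, yet x ≠ y.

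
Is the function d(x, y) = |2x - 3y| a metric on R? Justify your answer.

No. d fails symmetry: d(7, 3) = |2·7 - 3·3| = |5| = 5, but d(3, 7) = |2·3 - 3·7| = |-15| = 15. Since 5 ≠ 15, d(x,y) ≠ d(y,x) in general.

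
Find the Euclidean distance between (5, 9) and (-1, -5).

√(Σ(x_i - y_i)²) = √((5 - (-1))² + (9 - (-5))²)
= √(6² + 14²) = √(36 + 196) = √232 ≈ 15.2315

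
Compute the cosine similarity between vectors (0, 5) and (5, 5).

With u = (0, 5), v = (5, 5):
u·v = 0·5 + 5·5 = 0 + 25 = 25.
|u| = √(0² + 5²) = √25, |v| = √(5² + 5²) = √50, so |u||v| = √(25·50) = √1250.
cos θ = (u·v)/(|u||v|) = 25/√1250 ≈ 0.7071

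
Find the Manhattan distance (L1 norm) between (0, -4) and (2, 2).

Σ|x_i - y_i| = |0 - 2| + |-4 - 2| = 2 + 6 = 8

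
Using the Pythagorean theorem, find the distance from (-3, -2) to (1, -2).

√(Σ(x_i - y_i)²) = √((-3 - 1)² + (-2 - (-2))²)
= √((-4)² + 0²) = √(16 + 0) = √16 = 4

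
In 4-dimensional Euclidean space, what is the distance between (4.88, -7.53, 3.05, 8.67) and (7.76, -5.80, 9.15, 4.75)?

√(Σ(x_i - y_i)²) = √((4.88 - 7.76)² + (-7.53 - (-5.8))² + (3.05 - 9.15)² + (8.67 - 4.75)²)
= √((-2.88)² + (-1.73)² + (-6.1)² + 3.92²) = √(8.2944 + 2.9929 + 37.21 + 15.3664) = √63.8637 ≈ 7.9915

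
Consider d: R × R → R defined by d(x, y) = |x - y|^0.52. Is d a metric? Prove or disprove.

Yes. With 0 < p = 0.52 ≤ 1, d(x,y) = |x-y|^0.52 is a metric on R. Non-negativity and symmetry are immediate; |x-y|^0.52 = 0 ⟺ |x-y| = 0 ⟺ x = y. For the triangle inequality, the function t ↦ t^0.52 is subadditive on [0,∞) when p ≤ 1, so |x-z|^0.52 ≤ (|x-y| + |y-z|)^0.52 ≤ |x-y|^0.52 + |y-z|^0.52.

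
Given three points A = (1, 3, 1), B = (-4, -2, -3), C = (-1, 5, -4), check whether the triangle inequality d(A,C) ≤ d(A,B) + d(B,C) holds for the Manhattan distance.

d(A,B) = 5 + 5 + 4 = 14, d(B,C) = 3 + 7 + 1 = 11, d(A,C) = 2 + 2 + 5 = 9.
d(A,C) = 9 ≤ 14 + 11 = 25. Triangle inequality is satisfied.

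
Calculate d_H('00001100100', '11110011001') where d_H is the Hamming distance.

Differing positions: 1, 2, 3, 4, 5, 6, 7, 8, 9, 11. Hamming distance = 10.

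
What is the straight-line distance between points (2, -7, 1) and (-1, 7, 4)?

√(Σ(x_i - y_i)²) = √((2 - (-1))² + (-7 - 7)² + (1 - 4)²)
= √(3² + (-14)² + (-3)²) = √(9 + 196 + 9) = √214 ≈ 14.6287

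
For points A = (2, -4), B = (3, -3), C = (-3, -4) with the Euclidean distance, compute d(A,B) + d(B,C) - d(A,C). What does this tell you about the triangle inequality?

d(A,B) = √(1² + 1²) = √2 ≈ 1.4142, d(B,C) = √(6² + 1²) = √37 ≈ 6.0828, d(A,C) = √(5² + 0²) = √25 = 5.
d(A,B) + d(B,C) - d(A,C) = 1.4142 + 6.0828 - 5 = 7.497 - 5 = 2.497 (to 4 decimal places). This is ≥ 0, so the triangle inequality holds for these points.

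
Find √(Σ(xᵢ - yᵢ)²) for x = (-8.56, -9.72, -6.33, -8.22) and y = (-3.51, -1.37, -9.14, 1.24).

√(Σ(x_i - y_i)²) = √((-8.56 - (-3.51))² + (-9.72 - (-1.37))² + (-6.33 - (-9.14))² + (-8.22 - 1.24)²)
= √((-5.05)² + (-8.35)² + 2.81² + (-9.46)²) = √(25.5025 + 69.7225 + 7.8961 + 89.4916) = √192.6127 ≈ 13.8785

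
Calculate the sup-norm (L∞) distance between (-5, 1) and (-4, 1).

max(|x_i - y_i|) = max(|-5 - (-4)|, |1 - 1|) = max(1, 0) = 1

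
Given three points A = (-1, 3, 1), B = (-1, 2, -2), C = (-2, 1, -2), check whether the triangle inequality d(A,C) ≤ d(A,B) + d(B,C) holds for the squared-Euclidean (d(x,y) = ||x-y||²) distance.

d(A,B) = 0² + 1² + 3² = 10, d(B,C) = 1² + 1² + 0² = 2, d(A,C) = 1² + 2² + 3² = 14.
d(A,C) = 14 > 10 + 2 = 12. Triangle inequality is VIOLATED. (Squared-Euclidean is not a metric — this is a counterexample.)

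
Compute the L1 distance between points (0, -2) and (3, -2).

Σ|x_i - y_i| = |0 - 3| + |-2 - (-2)| = 3 + 0 = 3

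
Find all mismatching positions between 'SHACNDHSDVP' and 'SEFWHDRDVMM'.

Differing positions: 2, 3, 4, 5, 7, 8, 9, 10, 11. Hamming distance = 9.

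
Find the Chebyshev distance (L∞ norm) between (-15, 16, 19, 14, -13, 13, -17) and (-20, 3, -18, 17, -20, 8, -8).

max(|x_i - y_i|) = max(|-15 - (-20)|, |16 - 3|, |19 - (-18)|, |14 - 17|, |-13 - (-20)|, |13 - 8|, |-17 - (-8)|) = max(5, 13, 37, 3, 7, 5, 9) = 37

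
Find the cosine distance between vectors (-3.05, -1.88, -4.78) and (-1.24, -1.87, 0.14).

With u = (-3.05, -1.88, -4.78), v = (-1.24, -1.87, 0.14):
u·v = (-3.05)·(-1.24) + (-1.88)·(-1.87) + (-4.78)·0.14 = 3.782 + 3.5156 + (-0.6692) = 6.6284.
|u| = √((-3.05)² + (-1.88)² + (-4.78)²) = √(9.3025 + 3.5344 + 22.8484) = √35.6853, |v| = √((-1.24)² + (-1.87)² + 0.14²) = √(1.5376 + 3.4969 + 0.0196) = √5.0541.
cos θ = (u·v)/(|u||v|) = 6.6284/(√35.6853·√5.0541) ≈ 0.4936
Cosine distance = 1 - cos θ ≈ 1 - 0.4936 = 0.5064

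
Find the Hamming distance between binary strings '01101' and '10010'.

Differing positions: 1, 2, 3, 4, 5. Hamming distance = 5.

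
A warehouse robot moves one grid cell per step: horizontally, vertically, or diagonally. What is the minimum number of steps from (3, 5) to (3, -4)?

max(|x_i - y_i|) = max(|3 - 3|, |5 - (-4)|) = max(0, 9) = 9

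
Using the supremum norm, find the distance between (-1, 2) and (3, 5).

max(|x_i - y_i|) = max(|-1 - 3|, |2 - 5|) = max(4, 3) = 4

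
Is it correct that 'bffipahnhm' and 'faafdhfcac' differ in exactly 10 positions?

Differing positions: 1, 2, 3, 4, 5, 6, 7, 8, 9, 10. Hamming distance = 10, so the claim is true.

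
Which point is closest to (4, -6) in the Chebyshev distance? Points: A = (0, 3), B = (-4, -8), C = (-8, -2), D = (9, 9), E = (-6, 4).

Distances: d(A) = 9, d(B) = 8, d(C) = 12, d(D) = 15, d(E) = 10. Nearest: B = (-4, -8) with distance 8.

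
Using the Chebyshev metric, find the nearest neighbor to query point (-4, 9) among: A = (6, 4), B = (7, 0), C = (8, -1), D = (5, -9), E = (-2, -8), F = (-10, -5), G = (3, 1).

Distances: d(A) = 10, d(B) = 11, d(C) = 12, d(D) = 18, d(E) = 17, d(F) = 14, d(G) = 8. Nearest: G = (3, 1) with distance 8.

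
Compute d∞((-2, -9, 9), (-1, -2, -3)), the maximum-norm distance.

max(|x_i - y_i|) = max(|-2 - (-1)|, |-9 - (-2)|, |9 - (-3)|) = max(1, 7, 12) = 12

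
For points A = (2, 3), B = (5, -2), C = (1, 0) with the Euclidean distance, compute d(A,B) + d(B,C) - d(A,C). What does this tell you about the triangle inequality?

d(A,B) = √(3² + 5²) = √34 ≈ 5.831, d(B,C) = √(4² + 2²) = √20 ≈ 4.4721, d(A,C) = √(1² + 3²) = √10 ≈ 3.1623.
d(A,B) + d(B,C) - d(A,C) = 5.831 + 4.4721 - 3.1623 = 10.3031 - 3.1623 = 7.1408 (to 4 decimal places). This is ≥ 0, so the triangle inequality holds for these points.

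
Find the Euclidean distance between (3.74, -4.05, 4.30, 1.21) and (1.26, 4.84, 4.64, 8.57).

√(Σ(x_i - y_i)²) = √((3.74 - 1.26)² + (-4.05 - 4.84)² + (4.3 - 4.64)² + (1.21 - 8.57)²)
= √(2.48² + (-8.89)² + (-0.34)² + (-7.36)²) = √(6.1504 + 79.0321 + 0.1156 + 54.1696) = √139.4677 ≈ 11.8096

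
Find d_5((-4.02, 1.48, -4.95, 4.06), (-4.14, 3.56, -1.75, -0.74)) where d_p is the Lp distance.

(Σ|x_i - y_i|^5)^(1/5) = (|-4.02 - (-4.14)|^5 + |1.48 - 3.56|^5 + |-4.95 - (-1.75)|^5 + |4.06 - (-0.74)|^5)^(1/5)
= (0.12^5 + 2.08^5 + 3.2^5 + 4.8^5)^(1/5) ≈ (0 + 38.9329 + 335.5443 + 2548.0397)^(1/5) = (2922.5169)^(1/5) ≈ 4.9335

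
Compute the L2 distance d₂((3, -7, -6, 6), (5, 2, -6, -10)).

√(Σ(x_i - y_i)²) = √((3 - 5)² + (-7 - 2)² + (-6 - (-6))² + (6 - (-10))²)
= √((-2)² + (-9)² + 0² + 16²) = √(4 + 81 + 0 + 256) = √341 ≈ 18.4662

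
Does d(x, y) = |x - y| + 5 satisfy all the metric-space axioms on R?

No. d fails identity of indiscernibles (specifically d(x,x) = 0): d(-4, -4) = |-4 - (-4)| + 5 = 0 + 5 = 5 ≠ 0.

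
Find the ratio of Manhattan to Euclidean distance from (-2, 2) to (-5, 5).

L1 = |-2 - (-5)| + |2 - 5| = 3 + 3 = 6
L2 = √(3² + 3²) = √18 ≈ 4.2426
L1 ≥ L2 always (equality iff movement is along one axis); L1 > L2 here.
Ratio L1/L2 = 6/√18 ≈ 1.4142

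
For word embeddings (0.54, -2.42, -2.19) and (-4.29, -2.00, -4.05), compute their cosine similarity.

With u = (0.54, -2.42, -2.19), v = (-4.29, -2.00, -4.05):
u·v = 0.54·(-4.29) + (-2.42)·(-2) + (-2.19)·(-4.05) = (-2.3166) + 4.84 + 8.8695 = 11.3929.
|u| = √(0.54² + (-2.42)² + (-2.19)²) = √(0.2916 + 5.8564 + 4.7961) = √10.9441, |v| = √((-4.29)² + (-2)² + (-4.05)²) = √(18.4041 + 4 + 16.4025) = √38.8066.
cos θ = (u·v)/(|u||v|) = 11.3929/(√10.9441·√38.8066) ≈ 0.5528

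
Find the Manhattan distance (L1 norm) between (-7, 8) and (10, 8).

Σ|x_i - y_i| = |-7 - 10| + |8 - 8| = 17 + 0 = 17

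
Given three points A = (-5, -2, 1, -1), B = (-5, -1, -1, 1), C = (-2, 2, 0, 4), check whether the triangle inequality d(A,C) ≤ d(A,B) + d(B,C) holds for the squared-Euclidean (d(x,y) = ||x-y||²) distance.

d(A,B) = 0² + 1² + 2² + 2² = 9, d(B,C) = 3² + 3² + 1² + 3² = 28, d(A,C) = 3² + 4² + 1² + 5² = 51.
d(A,C) = 51 > 9 + 28 = 37. Triangle inequality is VIOLATED. (Squared-Euclidean is not a metric — this is a counterexample.)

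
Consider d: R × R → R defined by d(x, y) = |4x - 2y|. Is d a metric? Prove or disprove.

No. d fails symmetry: d(5, 4) = |4·5 - 2·4| = |12| = 12, but d(4, 5) = |4·4 - 2·5| = |6| = 6. Since 12 ≠ 6, d(x,y) ≠ d(y,x) in general.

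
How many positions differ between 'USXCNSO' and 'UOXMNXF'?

Differing positions: 2, 4, 6, 7. Hamming distance = 4.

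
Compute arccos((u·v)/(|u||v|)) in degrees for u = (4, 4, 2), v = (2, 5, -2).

With u = (4, 4, 2), v = (2, 5, -2):
u·v = 4·2 + 4·5 + 2·(-2) = 8 + 20 + (-4) = 24.
|u| = √(4² + 4² + 2²) = √36, |v| = √(2² + 5² + (-2)²) = √33, so |u||v| = √(36·33) = √1188.
cos θ = (u·v)/(|u||v|) = 24/√1188 ≈ 0.696311
θ = arccos(0.696311) ≈ 45.87°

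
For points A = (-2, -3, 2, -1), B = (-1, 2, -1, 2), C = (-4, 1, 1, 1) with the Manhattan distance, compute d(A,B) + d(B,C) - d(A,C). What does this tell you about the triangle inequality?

d(A,B) = 1 + 5 + 3 + 3 = 12, d(B,C) = 3 + 1 + 2 + 1 = 7, d(A,C) = 2 + 4 + 1 + 2 = 9.
d(A,B) + d(B,C) - d(A,C) = 12 + 7 - 9 = 19 - 9 = 10. This is ≥ 0, so the triangle inequality holds for these points.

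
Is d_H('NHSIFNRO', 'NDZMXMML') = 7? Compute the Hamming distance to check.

Differing positions: 2, 3, 4, 5, 6, 7, 8. Hamming distance = 7, so the claim is true.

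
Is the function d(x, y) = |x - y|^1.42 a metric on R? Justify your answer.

No. d(x,y) = |x-y|^1.42 fails the triangle inequality since p = 1.42 > 1. Counterexample: x = -1, y = 1, z = 5. d(x,z) = |-1 - 5|^1.42 = 6^1.42 ≈ 12.7343, but d(x,y) + d(y,z) = 2^1.42 + 4^1.42 ≈ 2.6759 + 7.1602 = 9.8361. Since 12.7343 > 9.8361, the triangle inequality is violated.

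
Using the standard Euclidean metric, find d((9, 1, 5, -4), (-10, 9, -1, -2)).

√(Σ(x_i - y_i)²) = √((9 - (-10))² + (1 - 9)² + (5 - (-1))² + (-4 - (-2))²)
= √(19² + (-8)² + 6² + (-2)²) = √(361 + 64 + 36 + 4) = √465 ≈ 21.5639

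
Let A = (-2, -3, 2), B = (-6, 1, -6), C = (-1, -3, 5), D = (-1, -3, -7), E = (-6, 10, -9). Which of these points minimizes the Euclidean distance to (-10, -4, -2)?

Distances: d(A) = 9, d(B) ≈ 7.5498, d(C) ≈ 11.4455, d(D) ≈ 10.3441, d(E) ≈ 16.1555. Nearest: B = (-6, 1, -6) with distance 7.5498.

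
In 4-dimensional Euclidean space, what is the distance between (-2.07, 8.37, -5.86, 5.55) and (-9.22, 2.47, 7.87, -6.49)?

√(Σ(x_i - y_i)²) = √((-2.07 - (-9.22))² + (8.37 - 2.47)² + (-5.86 - 7.87)² + (5.55 - (-6.49))²)
= √(7.15² + 5.9² + (-13.73)² + 12.04²) = √(51.1225 + 34.81 + 188.5129 + 144.9616) = √419.407 ≈ 20.4794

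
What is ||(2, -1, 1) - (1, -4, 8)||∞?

max(|x_i - y_i|) = max(|2 - 1|, |-1 - (-4)|, |1 - 8|) = max(1, 3, 7) = 7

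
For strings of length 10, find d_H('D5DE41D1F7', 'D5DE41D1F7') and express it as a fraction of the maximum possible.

Differing positions: none. Hamming distance = 0. The maximum possible Hamming distance for length-10 strings is 10, so d_H/10 = 0/10 = 0.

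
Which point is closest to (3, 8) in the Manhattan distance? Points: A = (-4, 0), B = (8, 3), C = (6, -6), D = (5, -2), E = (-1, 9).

Distances: d(A) = 15, d(B) = 10, d(C) = 17, d(D) = 12, d(E) = 5. Nearest: E = (-1, 9) with distance 5.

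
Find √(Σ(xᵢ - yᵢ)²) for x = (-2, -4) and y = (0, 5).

√(Σ(x_i - y_i)²) = √((-2 - 0)² + (-4 - 5)²)
= √((-2)² + (-9)²) = √(4 + 81) = √85 ≈ 9.2195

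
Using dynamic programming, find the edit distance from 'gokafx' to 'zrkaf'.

Let D[i][j] be the edit distance between the first i characters of 'gokafx' and the first j characters of 'zrkaf', with D[i][0] = i, D[0][j] = j, and D[i][j] = D[i-1][j-1] if the characters match, else 1 + min(D[i-1][j], D[i][j-1], D[i-1][j-1]). Filling the table (rows: prefixes of 'gokafx', columns: prefixes of 'zrkaf'):
     ε  z  r  k  a  f
  ε  0  1  2  3  4  5
  g  1  1  2  3  4  5
  o  2  2  2  3  4  5
  k  3  3  3  2  3  4
  a  4  4  4  3  2  3
  f  5  5  5  4  3  2
  x  6  6  6  5  4  3
The bottom-right entry gives D[6][5] = 3, so no sequence of fewer than 3 edits works. Backtracking through the table gives one optimal edit sequence (3 edits):
  gokafx → zokafx (sub g→z @1)
  zokafx → zrkafx (sub o→r @2)
  zrkafx → zrkaf (del x @6)
Edit distance = 3.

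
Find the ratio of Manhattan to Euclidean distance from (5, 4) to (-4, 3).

L1 = |5 - (-4)| + |4 - 3| = 9 + 1 = 10
L2 = √(9² + 1²) = √82 ≈ 9.0554
L1 ≥ L2 always (equality iff movement is along one axis); L1 > L2 here.
Ratio L1/L2 = 10/√82 ≈ 1.1043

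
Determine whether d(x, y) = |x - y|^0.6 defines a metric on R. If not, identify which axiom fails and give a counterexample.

Yes. With 0 < p = 0.6 ≤ 1, d(x,y) = |x-y|^0.6 is a metric on R. Non-negativity and symmetry are immediate; |x-y|^0.6 = 0 ⟺ |x-y| = 0 ⟺ x = y. For the triangle inequality, the function t ↦ t^0.6 is subadditive on [0,∞) when p ≤ 1, so |x-z|^0.6 ≤ (|x-y| + |y-z|)^0.6 ≤ |x-y|^0.6 + |y-z|^0.6.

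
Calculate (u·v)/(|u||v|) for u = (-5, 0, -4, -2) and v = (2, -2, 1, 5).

With u = (-5, 0, -4, -2), v = (2, -2, 1, 5):
u·v = (-5)·2 + 0·(-2) + (-4)·1 + (-2)·5 = (-10) + 0 + (-4) + (-10) = -24.
|u| = √((-5)² + 0² + (-4)² + (-2)²) = √45, |v| = √(2² + (-2)² + 1² + 5²) = √34, so |u||v| = √(45·34) = √1530.
cos θ = (u·v)/(|u||v|) = -24/√1530 ≈ -0.6136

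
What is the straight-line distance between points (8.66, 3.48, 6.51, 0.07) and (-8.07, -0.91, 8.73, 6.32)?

√(Σ(x_i - y_i)²) = √((8.66 - (-8.07))² + (3.48 - (-0.91))² + (6.51 - 8.73)² + (0.07 - 6.32)²)
= √(16.73² + 4.39² + (-2.22)² + (-6.25)²) = √(279.8929 + 19.2721 + 4.9284 + 39.0625) = √343.1559 ≈ 18.5245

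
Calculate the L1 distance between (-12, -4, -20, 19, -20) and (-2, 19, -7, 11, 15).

Σ|x_i - y_i| = |-12 - (-2)| + |-4 - 19| + |-20 - (-7)| + |19 - 11| + |-20 - 15| = 10 + 23 + 13 + 8 + 35 = 89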